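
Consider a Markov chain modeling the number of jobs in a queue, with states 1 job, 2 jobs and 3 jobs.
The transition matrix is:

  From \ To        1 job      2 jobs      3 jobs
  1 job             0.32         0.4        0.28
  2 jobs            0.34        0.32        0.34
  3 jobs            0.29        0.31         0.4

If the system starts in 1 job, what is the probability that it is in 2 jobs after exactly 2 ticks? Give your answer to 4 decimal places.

Sum over the intermediate state after 1 tick:
P = P(1 job→1 job)·P(1 job→2 jobs) + P(1 job→2 jobs)·P(2 jobs→2 jobs) + P(1 job→3 jobs)·P(3 jobs→2 jobs)
  = 0.32×0.4 + 0.4×0.32 + 0.28×0.31
  = 0.1280 + 0.1280 + 0.0868 = 0.3428

0.3428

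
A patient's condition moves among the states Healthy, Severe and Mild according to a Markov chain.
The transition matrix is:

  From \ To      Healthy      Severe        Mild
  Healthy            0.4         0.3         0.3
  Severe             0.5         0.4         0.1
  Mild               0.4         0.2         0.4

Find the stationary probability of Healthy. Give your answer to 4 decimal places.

0.4304

Let the stationary distribution be π with π = πP and π_1 + π_2 + π_3 = 1.
π_1 = 0.4·π_1 + 0.5·π_2 + 0.4·π_3
π_2 = 0.3·π_1 + 0.4·π_2 + 0.2·π_3
Solving with the normalization constraint gives π = (0.4304, 0.3038, 0.2658).
So the stationary probability of Healthy is 0.4304.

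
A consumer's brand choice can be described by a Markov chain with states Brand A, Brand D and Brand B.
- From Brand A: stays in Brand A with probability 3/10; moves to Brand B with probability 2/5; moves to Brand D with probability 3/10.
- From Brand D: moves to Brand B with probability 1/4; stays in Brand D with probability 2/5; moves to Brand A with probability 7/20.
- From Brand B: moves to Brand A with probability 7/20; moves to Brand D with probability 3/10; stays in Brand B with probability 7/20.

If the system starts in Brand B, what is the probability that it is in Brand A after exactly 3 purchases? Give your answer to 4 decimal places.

Propagate the distribution vector 3 purchases from Brand B.
After 0 purchases: (0.0000, 0.0000, 1.0000)
After 1 purchase: (0.3500, 0.3000, 0.3500)
After 2 purchases: (0.3325, 0.3300, 0.3375)
After 3 purchases: (0.3334, 0.3330, 0.3336)
P(in Brand A after 3 purchases) = 0.3334

0.3334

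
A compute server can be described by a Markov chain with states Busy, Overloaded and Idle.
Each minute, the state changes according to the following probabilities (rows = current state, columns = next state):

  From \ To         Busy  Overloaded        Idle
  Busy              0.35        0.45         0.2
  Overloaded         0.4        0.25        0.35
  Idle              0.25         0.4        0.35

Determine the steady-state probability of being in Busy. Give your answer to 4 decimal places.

0.3382

Let the stationary distribution be π with π = πP and π_1 + π_2 + π_3 = 1.
π_1 = 0.35·π_1 + 0.4·π_2 + 0.25·π_3
π_2 = 0.45·π_1 + 0.25·π_2 + 0.4·π_3
Solving with the normalization constraint gives π = (0.3382, 0.3625, 0.2993).
So the stationary probability of Busy is 0.3382.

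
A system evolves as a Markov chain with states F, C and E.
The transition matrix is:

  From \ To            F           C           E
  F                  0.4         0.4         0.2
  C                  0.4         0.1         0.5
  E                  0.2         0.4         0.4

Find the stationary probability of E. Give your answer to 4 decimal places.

Let the stationary distribution be π with π = πP and π_1 + π_2 + π_3 = 1.
π_1 = 0.4·π_1 + 0.4·π_2 + 0.2·π_3
π_2 = 0.4·π_1 + 0.1·π_2 + 0.4·π_3
Solving with the normalization constraint gives π = (0.3269, 0.3077, 0.3654).
So the stationary probability of E is 0.3654.

0.3654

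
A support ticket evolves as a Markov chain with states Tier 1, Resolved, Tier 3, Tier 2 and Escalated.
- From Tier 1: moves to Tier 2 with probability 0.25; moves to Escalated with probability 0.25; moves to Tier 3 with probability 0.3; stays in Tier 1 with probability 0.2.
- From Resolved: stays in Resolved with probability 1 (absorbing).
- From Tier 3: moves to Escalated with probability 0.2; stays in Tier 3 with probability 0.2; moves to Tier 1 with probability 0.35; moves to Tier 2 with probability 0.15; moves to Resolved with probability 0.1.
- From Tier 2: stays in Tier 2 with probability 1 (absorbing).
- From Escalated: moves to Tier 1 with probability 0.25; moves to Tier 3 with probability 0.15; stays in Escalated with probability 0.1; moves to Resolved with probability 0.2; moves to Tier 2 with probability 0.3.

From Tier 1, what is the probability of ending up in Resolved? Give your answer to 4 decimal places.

Let h(s) be the probability of absorption at Resolved starting from transient state s. Then h(Resolved) = 1 and h(Tier 2) = 0. By first-step analysis:
h(Tier 1) = 0.2·h(Tier 1) + 0.3·h(Tier 3) + 0.25·0 + 0.25·h(Escalated)
h(Tier 3) = 0.35·h(Tier 1) + 0.1·1 + 0.2·h(Tier 3) + 0.15·0 + 0.2·h(Escalated)
h(Escalated) = 0.25·h(Tier 1) + 0.2·1 + 0.15·h(Tier 3) + 0.3·0 + 0.1·h(Escalated)
Solving: h(Tier 1) = 0.2181, h(Tier 3) = 0.3038, h(Escalated) = 0.3334.
Starting from Tier 1, the probability is 0.2181.

0.2181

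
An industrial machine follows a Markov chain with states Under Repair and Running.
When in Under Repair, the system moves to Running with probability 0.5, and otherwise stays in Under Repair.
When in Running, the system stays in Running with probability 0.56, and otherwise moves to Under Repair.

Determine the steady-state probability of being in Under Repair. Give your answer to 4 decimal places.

0.4681

Let the stationary distribution be π with π = πP and π_1 + π_2 = 1.
π_1 = 0.5·π_1 + 0.44·π_2
Solving with the normalization constraint gives π = (0.4681, 0.5319).
So the stationary probability of Under Repair is 0.4681.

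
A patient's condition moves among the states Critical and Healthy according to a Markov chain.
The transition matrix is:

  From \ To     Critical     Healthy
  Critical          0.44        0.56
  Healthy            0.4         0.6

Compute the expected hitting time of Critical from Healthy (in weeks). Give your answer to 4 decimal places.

2.5000

Let t(s) be the expected number of weeks to first reach Critical from state s, with t(Critical) = 0. Conditioning on the first week:
t(Healthy) = 1 + 0.6·t(Healthy)
Solving: t(Healthy) = 2.5000.
Expected weeks from Healthy to Critical: 2.5000.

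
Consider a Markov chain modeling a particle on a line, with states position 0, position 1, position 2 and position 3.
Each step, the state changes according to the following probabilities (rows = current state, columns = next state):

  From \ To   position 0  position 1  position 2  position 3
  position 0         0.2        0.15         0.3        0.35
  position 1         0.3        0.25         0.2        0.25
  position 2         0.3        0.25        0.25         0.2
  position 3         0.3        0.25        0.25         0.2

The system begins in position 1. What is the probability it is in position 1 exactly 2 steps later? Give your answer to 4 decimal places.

Propagate the distribution vector 2 steps from position 1.
After 0 steps: (0.0000, 1.0000, 0.0000, 0.0000)
After 1 step: (0.3000, 0.2500, 0.2000, 0.2500)
After 2 steps: (0.2700, 0.2200, 0.2525, 0.2575)
P(in position 1 after 2 steps) = 0.2200

0.2200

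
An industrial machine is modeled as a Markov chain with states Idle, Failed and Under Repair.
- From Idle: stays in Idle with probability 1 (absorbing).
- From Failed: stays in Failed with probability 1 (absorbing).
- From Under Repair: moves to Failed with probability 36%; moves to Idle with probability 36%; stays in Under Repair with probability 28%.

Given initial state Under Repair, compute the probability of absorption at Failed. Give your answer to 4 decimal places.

Let h(s) be the probability of absorption at Failed starting from transient state s. Then h(Failed) = 1 and h(Idle) = 0. By first-step analysis:
h(Under Repair) = 0.36·0 + 0.36·1 + 0.28·h(Under Repair)
Solving: h(Under Repair) = 0.5000.
Starting from Under Repair, the probability is 0.5000.

0.5000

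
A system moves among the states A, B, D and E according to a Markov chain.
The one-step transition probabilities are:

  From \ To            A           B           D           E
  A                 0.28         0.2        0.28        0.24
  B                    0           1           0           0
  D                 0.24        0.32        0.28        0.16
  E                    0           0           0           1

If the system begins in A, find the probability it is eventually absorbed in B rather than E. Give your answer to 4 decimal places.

Let h(s) be the probability of absorption at B starting from transient state s. Then h(B) = 1 and h(E) = 0. By first-step analysis:
h(A) = 0.28·h(A) + 0.2·1 + 0.28·h(D) + 0.24·0
h(D) = 0.24·h(A) + 0.32·1 + 0.28·h(D) + 0.16·0
Solving: h(A) = 0.5177, h(D) = 0.6170.
Starting from A, the probability is 0.5177.

0.5177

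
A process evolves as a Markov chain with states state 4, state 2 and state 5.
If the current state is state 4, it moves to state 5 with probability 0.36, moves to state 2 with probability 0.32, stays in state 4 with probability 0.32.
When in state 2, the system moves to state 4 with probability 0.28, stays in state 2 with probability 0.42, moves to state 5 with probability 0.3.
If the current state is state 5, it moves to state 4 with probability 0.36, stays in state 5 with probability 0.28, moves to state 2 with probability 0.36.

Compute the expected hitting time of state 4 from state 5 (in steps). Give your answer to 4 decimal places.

3.0362

Let t(s) be the expected number of steps to first reach state 4 from state s, with t(state 4) = 0. Conditioning on the first step:
t(state 2) = 1 + 0.42·t(state 2) + 0.3·t(state 5)
t(state 5) = 1 + 0.36·t(state 2) + 0.28·t(state 5)
Solving: t(state 2) = 3.2946, t(state 5) = 3.0362.
Expected steps from state 5 to state 4: 3.0362.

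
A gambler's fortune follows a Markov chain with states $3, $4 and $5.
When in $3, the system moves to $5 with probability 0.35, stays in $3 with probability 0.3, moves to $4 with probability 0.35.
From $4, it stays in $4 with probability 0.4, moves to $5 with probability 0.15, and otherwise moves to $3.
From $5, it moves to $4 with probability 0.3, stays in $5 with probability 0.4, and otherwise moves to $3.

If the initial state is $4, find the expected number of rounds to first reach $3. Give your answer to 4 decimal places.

2.3810

Let t(s) be the expected number of rounds to first reach $3 from state s, with t($3) = 0. Conditioning on the first round:
t($4) = 1 + 0.4·t($4) + 0.15·t($5)
t($5) = 1 + 0.3·t($4) + 0.4·t($5)
Solving: t($4) = 2.3810, t($5) = 2.8571.
Expected rounds from $4 to $3: 2.3810.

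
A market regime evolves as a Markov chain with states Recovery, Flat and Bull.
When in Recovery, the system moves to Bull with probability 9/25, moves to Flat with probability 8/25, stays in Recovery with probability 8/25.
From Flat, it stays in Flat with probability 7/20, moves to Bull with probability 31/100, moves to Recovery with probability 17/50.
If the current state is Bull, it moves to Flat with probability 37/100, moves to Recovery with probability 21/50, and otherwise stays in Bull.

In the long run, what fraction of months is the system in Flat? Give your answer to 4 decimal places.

Let the stationary distribution be π with π = πP and π_1 + π_2 + π_3 = 1.
π_1 = 0.32·π_1 + 0.34·π_2 + 0.42·π_3
π_2 = 0.32·π_1 + 0.35·π_2 + 0.37·π_3
Solving with the normalization constraint gives π = (0.3567, 0.3453, 0.2980).
So the stationary probability of Flat is 0.3453.

0.3453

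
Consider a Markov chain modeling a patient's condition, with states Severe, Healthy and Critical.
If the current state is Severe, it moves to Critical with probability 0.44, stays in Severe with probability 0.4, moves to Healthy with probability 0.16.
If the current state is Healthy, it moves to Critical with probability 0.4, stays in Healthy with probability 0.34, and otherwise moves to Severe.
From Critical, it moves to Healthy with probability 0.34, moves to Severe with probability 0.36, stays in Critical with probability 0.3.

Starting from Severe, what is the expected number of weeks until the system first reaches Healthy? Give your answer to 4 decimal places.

Let t(s) be the expected number of weeks to first reach Healthy from state s, with t(Healthy) = 0. Conditioning on the first week:
t(Severe) = 1 + 0.4·t(Severe) + 0.44·t(Critical)
t(Critical) = 1 + 0.36·t(Severe) + 0.3·t(Critical)
Solving: t(Severe) = 4.3578, t(Critical) = 3.6697.
Expected weeks from Severe to Healthy: 4.3578.

4.3578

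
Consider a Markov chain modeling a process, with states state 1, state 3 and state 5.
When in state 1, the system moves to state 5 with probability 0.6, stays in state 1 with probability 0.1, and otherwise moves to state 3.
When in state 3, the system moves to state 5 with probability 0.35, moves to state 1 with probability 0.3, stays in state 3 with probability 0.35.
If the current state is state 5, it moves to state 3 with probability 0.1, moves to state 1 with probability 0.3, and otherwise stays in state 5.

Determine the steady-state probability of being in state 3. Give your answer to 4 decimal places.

0.2000

Let the stationary distribution be π with π = πP and π_1 + π_2 + π_3 = 1.
π_1 = 0.1·π_1 + 0.3·π_2 + 0.3·π_3
π_2 = 0.3·π_1 + 0.35·π_2 + 0.1·π_3
Solving with the normalization constraint gives π = (0.2500, 0.2000, 0.5500).
So the stationary probability of state 3 is 0.2000.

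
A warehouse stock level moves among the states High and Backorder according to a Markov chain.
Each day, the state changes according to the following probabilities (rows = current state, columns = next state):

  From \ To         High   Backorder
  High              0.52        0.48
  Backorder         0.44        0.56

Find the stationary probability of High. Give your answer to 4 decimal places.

0.4783

Let the stationary distribution be π with π = πP and π_1 + π_2 = 1.
π_1 = 0.52·π_1 + 0.44·π_2
Solving with the normalization constraint gives π = (0.4783, 0.5217).
So the stationary probability of High is 0.4783.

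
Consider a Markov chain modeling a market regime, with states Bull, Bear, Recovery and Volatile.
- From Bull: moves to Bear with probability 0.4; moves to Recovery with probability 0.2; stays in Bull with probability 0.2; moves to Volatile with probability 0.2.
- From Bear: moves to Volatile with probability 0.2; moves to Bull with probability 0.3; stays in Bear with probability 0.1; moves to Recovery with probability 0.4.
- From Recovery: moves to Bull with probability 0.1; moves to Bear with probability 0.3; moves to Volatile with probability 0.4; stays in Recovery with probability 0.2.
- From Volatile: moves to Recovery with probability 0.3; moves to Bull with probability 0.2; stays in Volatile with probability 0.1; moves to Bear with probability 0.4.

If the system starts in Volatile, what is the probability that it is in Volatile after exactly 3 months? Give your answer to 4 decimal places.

Propagate the distribution vector 3 months from Volatile.
After 0 months: (0.0000, 0.0000, 0.0000, 1.0000)
After 1 month: (0.2000, 0.4000, 0.3000, 0.1000)
After 2 months: (0.2100, 0.2500, 0.2900, 0.2500)
After 3 months: (0.1960, 0.2960, 0.2750, 0.2330)
P(in Volatile after 3 months) = 0.2330

0.2330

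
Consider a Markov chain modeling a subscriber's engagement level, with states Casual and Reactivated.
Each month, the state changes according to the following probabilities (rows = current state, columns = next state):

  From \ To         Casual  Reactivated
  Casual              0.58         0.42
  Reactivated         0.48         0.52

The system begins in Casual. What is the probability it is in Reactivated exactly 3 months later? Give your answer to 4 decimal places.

0.4662

Propagate the distribution vector 3 months from Casual.
After 0 months: (1.0000, 0.0000)
After 1 month: (0.5800, 0.4200)
After 2 months: (0.5380, 0.4620)
After 3 months: (0.5338, 0.4662)
P(in Reactivated after 3 months) = 0.4662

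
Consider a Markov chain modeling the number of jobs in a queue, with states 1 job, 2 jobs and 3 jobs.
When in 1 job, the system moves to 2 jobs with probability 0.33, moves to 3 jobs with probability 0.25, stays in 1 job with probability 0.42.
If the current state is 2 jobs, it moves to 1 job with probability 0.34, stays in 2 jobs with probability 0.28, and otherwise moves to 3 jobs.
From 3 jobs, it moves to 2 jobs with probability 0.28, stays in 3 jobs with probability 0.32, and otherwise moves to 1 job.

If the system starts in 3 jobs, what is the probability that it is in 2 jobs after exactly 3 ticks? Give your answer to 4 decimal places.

0.2996

Propagate the distribution vector 3 ticks from 3 jobs.
After 0 ticks: (0.0000, 0.0000, 1.0000)
After 1 tick: (0.4000, 0.2800, 0.3200)
After 2 ticks: (0.3912, 0.3000, 0.3088)
After 3 ticks: (0.3898, 0.2996, 0.3106)
P(in 2 jobs after 3 ticks) = 0.2996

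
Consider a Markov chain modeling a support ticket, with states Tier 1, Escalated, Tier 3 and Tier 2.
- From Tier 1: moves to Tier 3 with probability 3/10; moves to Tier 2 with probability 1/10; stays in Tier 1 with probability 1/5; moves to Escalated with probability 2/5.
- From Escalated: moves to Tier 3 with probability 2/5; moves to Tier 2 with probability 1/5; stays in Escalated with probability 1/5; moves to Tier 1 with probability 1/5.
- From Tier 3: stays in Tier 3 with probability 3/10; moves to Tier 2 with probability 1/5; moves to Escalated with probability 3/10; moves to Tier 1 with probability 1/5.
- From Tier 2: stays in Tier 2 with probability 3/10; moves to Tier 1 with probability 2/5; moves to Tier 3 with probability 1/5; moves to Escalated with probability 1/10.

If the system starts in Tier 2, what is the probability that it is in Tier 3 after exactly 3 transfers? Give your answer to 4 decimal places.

0.3080

Propagate the distribution vector 3 transfers from Tier 2.
After 0 transfers: (0.0000, 0.0000, 0.0000, 1.0000)
After 1 transfer: (0.4000, 0.1000, 0.2000, 0.3000)
After 2 transfers: (0.2600, 0.2700, 0.2800, 0.1900)
After 3 transfers: (0.2380, 0.2610, 0.3080, 0.1930)
P(in Tier 3 after 3 transfers) = 0.3080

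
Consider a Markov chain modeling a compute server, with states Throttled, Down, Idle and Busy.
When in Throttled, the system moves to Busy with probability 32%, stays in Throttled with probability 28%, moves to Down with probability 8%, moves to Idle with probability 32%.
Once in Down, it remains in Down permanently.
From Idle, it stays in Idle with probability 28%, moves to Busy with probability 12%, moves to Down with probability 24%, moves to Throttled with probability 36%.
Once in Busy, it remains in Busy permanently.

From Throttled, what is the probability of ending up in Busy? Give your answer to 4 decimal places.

0.6667

Let h(s) be the probability of absorption at Busy starting from transient state s. Then h(Busy) = 1 and h(Down) = 0. By first-step analysis:
h(Throttled) = 0.28·h(Throttled) + 0.08·0 + 0.32·h(Idle) + 0.32·1
h(Idle) = 0.36·h(Throttled) + 0.24·0 + 0.28·h(Idle) + 0.12·1
Solving: h(Throttled) = 0.6667, h(Idle) = 0.5000.
Starting from Throttled, the probability is 0.6667.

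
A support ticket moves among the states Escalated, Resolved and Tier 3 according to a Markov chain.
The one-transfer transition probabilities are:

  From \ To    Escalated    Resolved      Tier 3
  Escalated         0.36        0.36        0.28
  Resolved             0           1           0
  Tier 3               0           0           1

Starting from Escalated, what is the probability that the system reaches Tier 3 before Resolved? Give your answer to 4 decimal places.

Let h(s) be the probability of absorption at Tier 3 starting from transient state s. Then h(Tier 3) = 1 and h(Resolved) = 0. By first-step analysis:
h(Escalated) = 0.36·h(Escalated) + 0.36·0 + 0.28·1
Solving: h(Escalated) = 0.4375.
Starting from Escalated, the probability is 0.4375.

0.4375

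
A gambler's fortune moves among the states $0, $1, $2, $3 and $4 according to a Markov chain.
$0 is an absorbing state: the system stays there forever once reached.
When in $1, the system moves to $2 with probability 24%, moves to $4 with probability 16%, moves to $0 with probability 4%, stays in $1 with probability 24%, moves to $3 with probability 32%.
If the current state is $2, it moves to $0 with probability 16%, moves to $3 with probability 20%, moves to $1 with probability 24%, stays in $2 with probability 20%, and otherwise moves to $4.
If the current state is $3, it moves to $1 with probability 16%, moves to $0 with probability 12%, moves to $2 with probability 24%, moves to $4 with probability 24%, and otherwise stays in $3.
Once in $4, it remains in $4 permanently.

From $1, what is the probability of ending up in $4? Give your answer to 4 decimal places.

Let h(s) be the probability of absorption at $4 starting from transient state s. Then h($4) = 1 and h($0) = 0. By first-step analysis:
h($1) = 0.04·0 + 0.24·h($1) + 0.24·h($2) + 0.32·h($3) + 0.16·1
h($2) = 0.16·0 + 0.24·h($1) + 0.2·h($2) + 0.2·h($3) + 0.2·1
h($3) = 0.12·0 + 0.16·h($1) + 0.24·h($2) + 0.24·h($3) + 0.24·1
Solving: h($1) = 0.6812, h($2) = 0.6179, h($3) = 0.6543.
Starting from $1, the probability is 0.6812.

0.6812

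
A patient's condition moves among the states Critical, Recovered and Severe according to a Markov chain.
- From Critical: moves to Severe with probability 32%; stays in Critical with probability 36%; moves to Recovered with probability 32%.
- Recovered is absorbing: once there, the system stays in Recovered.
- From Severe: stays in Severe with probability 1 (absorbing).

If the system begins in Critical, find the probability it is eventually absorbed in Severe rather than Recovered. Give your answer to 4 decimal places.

0.5000

Let h(s) be the probability of absorption at Severe starting from transient state s. Then h(Severe) = 1 and h(Recovered) = 0. By first-step analysis:
h(Critical) = 0.36·h(Critical) + 0.32·0 + 0.32·1
Solving: h(Critical) = 0.5000.
Starting from Critical, the probability is 0.5000.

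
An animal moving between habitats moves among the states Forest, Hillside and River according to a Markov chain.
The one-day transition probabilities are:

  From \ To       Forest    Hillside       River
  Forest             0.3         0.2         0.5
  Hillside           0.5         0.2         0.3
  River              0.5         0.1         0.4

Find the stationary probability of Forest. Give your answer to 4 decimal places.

0.4167

Let the stationary distribution be π with π = πP and π_1 + π_2 + π_3 = 1.
π_1 = 0.3·π_1 + 0.5·π_2 + 0.5·π_3
π_2 = 0.2·π_1 + 0.2·π_2 + 0.1·π_3
Solving with the normalization constraint gives π = (0.4167, 0.1574, 0.4259).
So the stationary probability of Forest is 0.4167.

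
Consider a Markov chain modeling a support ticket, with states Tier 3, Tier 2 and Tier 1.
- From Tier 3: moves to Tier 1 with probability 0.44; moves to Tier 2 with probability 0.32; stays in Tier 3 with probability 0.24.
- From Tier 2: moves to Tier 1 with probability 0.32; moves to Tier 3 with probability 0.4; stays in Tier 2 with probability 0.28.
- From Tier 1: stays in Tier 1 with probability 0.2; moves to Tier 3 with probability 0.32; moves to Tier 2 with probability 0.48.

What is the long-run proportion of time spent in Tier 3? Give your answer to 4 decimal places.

Let the stationary distribution be π with π = πP and π_1 + π_2 + π_3 = 1.
π_1 = 0.24·π_1 + 0.4·π_2 + 0.32·π_3
π_2 = 0.32·π_1 + 0.28·π_2 + 0.48·π_3
Solving with the normalization constraint gives π = (0.3227, 0.3570, 0.3203).
So the stationary probability of Tier 3 is 0.3227.

0.3227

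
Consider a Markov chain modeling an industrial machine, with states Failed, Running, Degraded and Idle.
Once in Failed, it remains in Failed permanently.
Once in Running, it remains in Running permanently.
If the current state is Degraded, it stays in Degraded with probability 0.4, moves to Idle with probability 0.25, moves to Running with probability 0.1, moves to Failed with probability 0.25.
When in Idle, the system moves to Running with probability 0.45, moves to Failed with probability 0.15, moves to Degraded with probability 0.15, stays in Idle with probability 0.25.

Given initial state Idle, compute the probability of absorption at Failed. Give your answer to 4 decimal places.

0.3091

Let h(s) be the probability of absorption at Failed starting from transient state s. Then h(Failed) = 1 and h(Running) = 0. By first-step analysis:
h(Degraded) = 0.25·1 + 0.1·0 + 0.4·h(Degraded) + 0.25·h(Idle)
h(Idle) = 0.15·1 + 0.45·0 + 0.15·h(Degraded) + 0.25·h(Idle)
Solving: h(Degraded) = 0.5455, h(Idle) = 0.3091.
Starting from Idle, the probability is 0.3091.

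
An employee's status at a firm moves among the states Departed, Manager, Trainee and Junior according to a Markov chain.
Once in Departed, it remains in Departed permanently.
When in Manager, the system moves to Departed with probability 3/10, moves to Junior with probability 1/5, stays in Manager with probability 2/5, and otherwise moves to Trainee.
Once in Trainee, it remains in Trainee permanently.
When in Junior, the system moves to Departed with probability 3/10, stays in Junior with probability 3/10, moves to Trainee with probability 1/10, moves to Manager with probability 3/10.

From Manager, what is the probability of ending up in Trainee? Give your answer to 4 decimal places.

Let h(s) be the probability of absorption at Trainee starting from transient state s. Then h(Trainee) = 1 and h(Departed) = 0. By first-step analysis:
h(Manager) = 0.3·0 + 0.4·h(Manager) + 0.1·1 + 0.2·h(Junior)
h(Junior) = 0.3·0 + 0.3·h(Manager) + 0.1·1 + 0.3·h(Junior)
Solving: h(Manager) = 0.2500, h(Junior) = 0.2500.
Starting from Manager, the probability is 0.2500.

0.2500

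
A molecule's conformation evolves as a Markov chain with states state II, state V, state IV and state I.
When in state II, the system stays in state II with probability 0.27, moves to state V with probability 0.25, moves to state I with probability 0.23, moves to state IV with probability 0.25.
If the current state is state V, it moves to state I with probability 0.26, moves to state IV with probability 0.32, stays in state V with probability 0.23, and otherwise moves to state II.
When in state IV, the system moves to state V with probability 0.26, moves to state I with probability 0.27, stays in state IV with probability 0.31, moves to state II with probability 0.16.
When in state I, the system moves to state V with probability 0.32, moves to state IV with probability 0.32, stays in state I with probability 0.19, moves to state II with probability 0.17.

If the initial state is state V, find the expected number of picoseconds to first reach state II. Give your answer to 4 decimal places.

Let t(s) be the expected number of picoseconds to first reach state II from state s, with t(state II) = 0. Conditioning on the first picosecond:
t(state V) = 1 + 0.23·t(state V) + 0.32·t(state IV) + 0.26·t(state I)
t(state IV) = 1 + 0.26·t(state V) + 0.31·t(state IV) + 0.27·t(state I)
t(state I) = 1 + 0.32·t(state V) + 0.32·t(state IV) + 0.19·t(state I)
Solving: t(state V) = 5.6955, t(state IV) = 5.8658, t(state I) = 5.8020.
Expected picoseconds from state V to state II: 5.6955.

5.6955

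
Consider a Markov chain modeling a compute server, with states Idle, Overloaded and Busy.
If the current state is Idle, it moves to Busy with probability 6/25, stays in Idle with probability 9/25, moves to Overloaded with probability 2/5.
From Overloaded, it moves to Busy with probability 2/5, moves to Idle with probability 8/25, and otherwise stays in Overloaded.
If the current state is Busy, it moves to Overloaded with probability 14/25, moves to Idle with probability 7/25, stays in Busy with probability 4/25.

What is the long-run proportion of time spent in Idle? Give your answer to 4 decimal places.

Let the stationary distribution be π with π = πP and π_1 + π_2 + π_3 = 1.
π_1 = 0.36·π_1 + 0.32·π_2 + 0.28·π_3
π_2 = 0.4·π_1 + 0.28·π_2 + 0.56·π_3
Solving with the normalization constraint gives π = (0.3216, 0.3973, 0.2811).
So the stationary probability of Idle is 0.3216.

0.3216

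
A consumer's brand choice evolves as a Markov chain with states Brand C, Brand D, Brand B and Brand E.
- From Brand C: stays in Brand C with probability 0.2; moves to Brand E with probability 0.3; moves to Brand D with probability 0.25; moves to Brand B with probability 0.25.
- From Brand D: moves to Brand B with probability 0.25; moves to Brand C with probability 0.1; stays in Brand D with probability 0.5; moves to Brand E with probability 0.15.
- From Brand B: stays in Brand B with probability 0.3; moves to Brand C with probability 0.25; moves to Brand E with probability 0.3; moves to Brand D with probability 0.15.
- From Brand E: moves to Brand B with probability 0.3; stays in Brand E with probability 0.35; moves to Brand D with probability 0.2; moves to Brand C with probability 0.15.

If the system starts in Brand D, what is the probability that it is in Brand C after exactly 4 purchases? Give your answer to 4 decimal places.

Propagate the distribution vector 4 purchases from Brand D.
After 0 purchases: (0.0000, 1.0000, 0.0000, 0.0000)
After 1 purchase: (0.1000, 0.5000, 0.2500, 0.1500)
After 2 purchases: (0.1550, 0.3425, 0.2700, 0.2325)
After 3 purchases: (0.1676, 0.2970, 0.2751, 0.2603)
After 4 purchases: (0.1710, 0.2837, 0.2768, 0.2685)
P(in Brand C after 4 purchases) = 0.1710

0.1710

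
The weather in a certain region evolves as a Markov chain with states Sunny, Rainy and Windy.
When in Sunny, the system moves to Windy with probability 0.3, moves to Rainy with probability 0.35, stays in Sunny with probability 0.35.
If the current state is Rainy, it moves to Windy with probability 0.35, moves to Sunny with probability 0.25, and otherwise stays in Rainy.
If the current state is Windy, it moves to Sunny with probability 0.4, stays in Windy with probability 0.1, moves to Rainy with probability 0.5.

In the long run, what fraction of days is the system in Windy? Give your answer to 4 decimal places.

0.2671

Let the stationary distribution be π with π = πP and π_1 + π_2 + π_3 = 1.
π_1 = 0.35·π_1 + 0.25·π_2 + 0.4·π_3
π_2 = 0.35·π_1 + 0.4·π_2 + 0.5·π_3
Solving with the normalization constraint gives π = (0.3223, 0.4106, 0.2671).
So the stationary probability of Windy is 0.2671.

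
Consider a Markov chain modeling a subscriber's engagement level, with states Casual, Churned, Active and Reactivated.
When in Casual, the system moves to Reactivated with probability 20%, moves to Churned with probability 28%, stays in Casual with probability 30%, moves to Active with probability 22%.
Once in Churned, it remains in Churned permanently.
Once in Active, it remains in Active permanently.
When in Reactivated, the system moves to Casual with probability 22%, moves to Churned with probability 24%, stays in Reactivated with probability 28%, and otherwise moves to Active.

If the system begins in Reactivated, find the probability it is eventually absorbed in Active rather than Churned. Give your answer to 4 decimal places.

Let h(s) be the probability of absorption at Active starting from transient state s. Then h(Active) = 1 and h(Churned) = 0. By first-step analysis:
h(Casual) = 0.3·h(Casual) + 0.28·0 + 0.22·1 + 0.2·h(Reactivated)
h(Reactivated) = 0.22·h(Casual) + 0.24·0 + 0.26·1 + 0.28·h(Reactivated)
Solving: h(Casual) = 0.4574, h(Reactivated) = 0.5009.
Starting from Reactivated, the probability is 0.5009.

0.5009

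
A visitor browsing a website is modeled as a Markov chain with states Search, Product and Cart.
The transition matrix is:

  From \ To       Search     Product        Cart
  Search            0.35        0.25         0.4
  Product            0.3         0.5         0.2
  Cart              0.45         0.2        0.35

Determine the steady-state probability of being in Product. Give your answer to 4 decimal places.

0.3119

Let the stationary distribution be π with π = πP and π_1 + π_2 + π_3 = 1.
π_1 = 0.35·π_1 + 0.3·π_2 + 0.45·π_3
π_2 = 0.25·π_1 + 0.5·π_2 + 0.2·π_3
Solving with the normalization constraint gives π = (0.3666, 0.3119, 0.3215).
So the stationary probability of Product is 0.3119.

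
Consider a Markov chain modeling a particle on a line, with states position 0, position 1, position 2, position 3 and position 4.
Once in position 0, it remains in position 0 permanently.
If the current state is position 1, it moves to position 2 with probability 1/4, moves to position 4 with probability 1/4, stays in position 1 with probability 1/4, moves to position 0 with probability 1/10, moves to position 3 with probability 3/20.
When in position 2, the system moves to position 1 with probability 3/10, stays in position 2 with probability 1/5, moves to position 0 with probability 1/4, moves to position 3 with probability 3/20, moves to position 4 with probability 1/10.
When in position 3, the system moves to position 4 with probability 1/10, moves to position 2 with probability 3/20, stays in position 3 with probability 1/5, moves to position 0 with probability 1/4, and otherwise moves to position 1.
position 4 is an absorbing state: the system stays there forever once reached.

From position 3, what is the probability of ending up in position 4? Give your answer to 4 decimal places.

Let h(s) be the probability of absorption at position 4 starting from transient state s. Then h(position 4) = 1 and h(position 0) = 0. By first-step analysis:
h(position 1) = 0.1·0 + 0.25·h(position 1) + 0.25·h(position 2) + 0.15·h(position 3) + 0.25·1
h(position 2) = 0.25·0 + 0.3·h(position 1) + 0.2·h(position 2) + 0.15·h(position 3) + 0.1·1
h(position 3) = 0.25·0 + 0.3·h(position 1) + 0.15·h(position 2) + 0.2·h(position 3) + 0.1·1
Solving: h(position 1) = 0.5510, h(position 2) = 0.4082, h(position 3) = 0.4082.
Starting from position 3, the probability is 0.4082.

0.4082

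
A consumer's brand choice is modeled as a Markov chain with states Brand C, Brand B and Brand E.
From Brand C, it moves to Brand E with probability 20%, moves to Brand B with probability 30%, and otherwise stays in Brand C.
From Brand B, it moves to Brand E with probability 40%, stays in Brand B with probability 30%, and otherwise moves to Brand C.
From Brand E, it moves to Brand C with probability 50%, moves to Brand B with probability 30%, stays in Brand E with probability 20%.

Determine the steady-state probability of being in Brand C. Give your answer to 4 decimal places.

Let the stationary distribution be π with π = πP and π_1 + π_2 + π_3 = 1.
π_1 = 0.5·π_1 + 0.3·π_2 + 0.5·π_3
π_2 = 0.3·π_1 + 0.3·π_2 + 0.3·π_3
Solving with the normalization constraint gives π = (0.4400, 0.3000, 0.2600).
So the stationary probability of Brand C is 0.4400.

0.4400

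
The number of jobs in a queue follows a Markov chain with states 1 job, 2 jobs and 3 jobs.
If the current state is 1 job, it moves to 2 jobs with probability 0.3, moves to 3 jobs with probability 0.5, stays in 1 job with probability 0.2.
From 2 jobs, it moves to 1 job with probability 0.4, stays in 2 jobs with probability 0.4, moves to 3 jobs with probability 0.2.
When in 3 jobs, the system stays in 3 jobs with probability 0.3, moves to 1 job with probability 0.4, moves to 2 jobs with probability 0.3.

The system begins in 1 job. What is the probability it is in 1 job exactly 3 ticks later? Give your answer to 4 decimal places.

Propagate the distribution vector 3 ticks from 1 job.
After 0 ticks: (1.0000, 0.0000, 0.0000)
After 1 tick: (0.2000, 0.3000, 0.5000)
After 2 ticks: (0.3600, 0.3300, 0.3100)
After 3 ticks: (0.3280, 0.3330, 0.3390)
P(in 1 job after 3 ticks) = 0.3280

0.3280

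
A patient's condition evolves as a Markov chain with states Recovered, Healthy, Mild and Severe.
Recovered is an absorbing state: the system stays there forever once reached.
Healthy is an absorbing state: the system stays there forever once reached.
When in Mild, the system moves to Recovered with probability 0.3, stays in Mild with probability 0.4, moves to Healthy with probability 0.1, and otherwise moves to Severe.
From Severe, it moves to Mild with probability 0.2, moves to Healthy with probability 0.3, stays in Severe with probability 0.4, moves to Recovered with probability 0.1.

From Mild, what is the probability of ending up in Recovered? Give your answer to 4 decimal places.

Let h(s) be the probability of absorption at Recovered starting from transient state s. Then h(Recovered) = 1 and h(Healthy) = 0. By first-step analysis:
h(Mild) = 0.3·1 + 0.1·0 + 0.4·h(Mild) + 0.2·h(Severe)
h(Severe) = 0.1·1 + 0.3·0 + 0.2·h(Mild) + 0.4·h(Severe)
Solving: h(Mild) = 0.6250, h(Severe) = 0.3750.
Starting from Mild, the probability is 0.6250.

0.6250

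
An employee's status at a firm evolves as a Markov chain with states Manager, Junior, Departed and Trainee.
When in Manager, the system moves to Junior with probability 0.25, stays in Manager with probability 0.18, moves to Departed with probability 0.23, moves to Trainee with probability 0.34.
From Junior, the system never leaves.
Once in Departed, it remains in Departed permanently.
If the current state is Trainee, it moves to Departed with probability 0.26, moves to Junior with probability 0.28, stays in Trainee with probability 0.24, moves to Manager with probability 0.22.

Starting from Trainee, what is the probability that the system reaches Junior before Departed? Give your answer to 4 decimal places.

Let h(s) be the probability of absorption at Junior starting from transient state s. Then h(Junior) = 1 and h(Departed) = 0. By first-step analysis:
h(Manager) = 0.18·h(Manager) + 0.25·1 + 0.23·0 + 0.34·h(Trainee)
h(Trainee) = 0.22·h(Manager) + 0.28·1 + 0.26·0 + 0.24·h(Trainee)
Solving: h(Manager) = 0.5201, h(Trainee) = 0.5190.
Starting from Trainee, the probability is 0.5190.

0.5190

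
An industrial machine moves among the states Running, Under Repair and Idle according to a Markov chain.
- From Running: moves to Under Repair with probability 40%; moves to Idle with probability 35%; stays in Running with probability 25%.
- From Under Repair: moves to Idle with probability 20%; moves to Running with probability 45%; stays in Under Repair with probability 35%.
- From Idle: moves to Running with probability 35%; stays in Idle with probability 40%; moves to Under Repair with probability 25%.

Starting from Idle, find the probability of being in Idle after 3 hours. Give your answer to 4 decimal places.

Propagate the distribution vector 3 hours from Idle.
After 0 hours: (0.0000, 0.0000, 1.0000)
After 1 hour: (0.3500, 0.2500, 0.4000)
After 2 hours: (0.3400, 0.3275, 0.3325)
After 3 hours: (0.3488, 0.3338, 0.3175)
P(in Idle after 3 hours) = 0.3175

0.3175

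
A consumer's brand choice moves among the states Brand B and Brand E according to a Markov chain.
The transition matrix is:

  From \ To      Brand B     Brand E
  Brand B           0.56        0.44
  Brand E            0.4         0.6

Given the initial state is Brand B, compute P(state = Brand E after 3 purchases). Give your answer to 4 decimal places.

Propagate the distribution vector 3 purchases from Brand B.
After 0 purchases: (1.0000, 0.0000)
After 1 purchase: (0.5600, 0.4400)
After 2 purchases: (0.4896, 0.5104)
After 3 purchases: (0.4783, 0.5217)
P(in Brand E after 3 purchases) = 0.5217

0.5217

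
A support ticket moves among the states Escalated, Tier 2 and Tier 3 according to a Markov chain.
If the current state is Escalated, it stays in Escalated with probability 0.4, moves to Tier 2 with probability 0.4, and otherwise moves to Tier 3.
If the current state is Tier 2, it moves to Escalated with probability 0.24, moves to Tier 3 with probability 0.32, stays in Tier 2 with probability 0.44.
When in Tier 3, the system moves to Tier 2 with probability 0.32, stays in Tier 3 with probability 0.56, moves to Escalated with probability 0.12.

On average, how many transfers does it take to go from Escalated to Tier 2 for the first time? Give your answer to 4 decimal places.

Let t(s) be the expected number of transfers to first reach Tier 2 from state s, with t(Tier 2) = 0. Conditioning on the first transfer:
t(Escalated) = 1 + 0.4·t(Escalated) + 0.2·t(Tier 3)
t(Tier 3) = 1 + 0.12·t(Escalated) + 0.56·t(Tier 3)
Solving: t(Escalated) = 2.6667, t(Tier 3) = 3.0000.
Expected transfers from Escalated to Tier 2: 2.6667.

2.6667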